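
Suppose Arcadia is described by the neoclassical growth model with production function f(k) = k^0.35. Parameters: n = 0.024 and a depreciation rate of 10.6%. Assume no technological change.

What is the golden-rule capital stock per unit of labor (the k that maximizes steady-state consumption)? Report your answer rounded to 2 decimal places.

k_gold ≈ 4.59

The golden rule sets f'(k) = n + δ, i.e. α·k^(α−1) = n + δ.
So k^(1−α) = α / (n + δ) = 0.35 / 0.130 = 2.6923.
k_gold = 2.6923^(1/0.65) ≈ 4.5891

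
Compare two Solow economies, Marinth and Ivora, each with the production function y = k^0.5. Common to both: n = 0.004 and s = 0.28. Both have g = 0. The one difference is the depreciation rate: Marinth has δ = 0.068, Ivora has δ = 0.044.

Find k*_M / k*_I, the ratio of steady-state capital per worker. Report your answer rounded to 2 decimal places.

k*_M / k*_I ≈ 0.44

Steady-state k* = [s/(n + δ)]^(1/(1−α)), so the ratio is [ (s_M/(n + δ)_M) / (s_I/(n + δ)_I) ]^2.
s_M/(n + δ)_M = 0.28/0.072 = 3.8889; s_I/(n + δ)_I = 0.28/0.048 = 5.8333.
Ratio = (3.8889/5.8333)^2 = 0.6667^2 ≈ 0.4445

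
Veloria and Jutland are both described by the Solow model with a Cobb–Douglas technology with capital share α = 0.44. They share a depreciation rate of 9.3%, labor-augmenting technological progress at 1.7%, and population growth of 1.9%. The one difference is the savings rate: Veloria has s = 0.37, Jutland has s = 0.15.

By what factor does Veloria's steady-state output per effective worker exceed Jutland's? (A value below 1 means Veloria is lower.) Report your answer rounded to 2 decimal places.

Steady-state y* = [s/(n + g + δ)]^(α/(1−α)), so the ratio is [ (s_V/(n + g + δ)_V) / (s_J/(n + g + δ)_J) ]^0.7857.
s_V/(n + g + δ)_V = 0.37/0.129 = 2.8682; s_J/(n + g + δ)_J = 0.15/0.129 = 1.1628.
Ratio = (2.8682/1.1628)^0.7857 = 2.4666^0.7857 ≈ 2.0327

ratio ≈ 2.03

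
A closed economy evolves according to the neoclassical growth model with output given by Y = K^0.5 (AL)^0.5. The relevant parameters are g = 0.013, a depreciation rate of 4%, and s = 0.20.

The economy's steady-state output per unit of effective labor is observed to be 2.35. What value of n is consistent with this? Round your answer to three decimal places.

n ≈ 0.032

In steady state, investment equals break-even investment: s·k^α = (n + g + δ)·k.
Since y* = [s/(n + g + δ)]^(α/(1−α)), we have s/(n + g + δ) = (y*)^((1−α)/α) = 2.35^1 = 2.3500.
Therefore n + g + δ = s / 2.3500 = 0.20 / 2.3500 = 0.0851, so n = 0.0851 − 0.053 = 0.0321.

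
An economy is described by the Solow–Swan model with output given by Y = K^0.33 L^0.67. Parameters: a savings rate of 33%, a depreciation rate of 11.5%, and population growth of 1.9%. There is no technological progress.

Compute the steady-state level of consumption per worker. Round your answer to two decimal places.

c* ≈ 1.04

In steady state, investment equals break-even investment: s·k^α = (n + δ)·k.
Dividing both sides by k: k^(1−α) = s / (n + δ).
k^0.67 = 0.33 / (0.019 + 0.115) = 0.33 / 0.134 = 2.4627
k* = 2.4627^(1/0.67) ≈ 3.8388
y* = (k*)^α = 3.8388^0.33 ≈ 1.5588
c* = (1 − s)·y* = (1 − 0.33) × 1.5588 ≈ 1.0444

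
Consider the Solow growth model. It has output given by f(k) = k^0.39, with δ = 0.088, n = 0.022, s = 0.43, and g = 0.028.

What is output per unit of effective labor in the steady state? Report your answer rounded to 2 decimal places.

At the steady state, Δk = 0, so s·k^α = (n + g + δ)·k.
Dividing both sides by k: k^(1−α) = s / (n + g + δ).
k^0.61 = 0.43 / (0.022 + 0.028 + 0.088) = 0.43 / 0.138 = 3.1159
k* = 3.1159^(1/0.61) ≈ 6.4440
y* = (k*)^α = 6.4440^0.39 ≈ 2.0681

y* ≈ 2.07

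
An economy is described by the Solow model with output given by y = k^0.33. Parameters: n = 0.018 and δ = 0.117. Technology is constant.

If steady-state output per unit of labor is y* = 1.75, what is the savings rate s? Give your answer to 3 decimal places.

Steady state requires s·f(k) = (n + δ)·k, i.e. s·k^α = (n + δ)·k.
Since y* = [s/(n + δ)]^(α/(1−α)), we have s/(n + δ) = (y*)^((1−α)/α) = 1.75^2.0303 = 3.1149.
Therefore s = 3.1149 × (n + δ) = 3.1149 × 0.135 = 0.4205.

s ≈ 0.421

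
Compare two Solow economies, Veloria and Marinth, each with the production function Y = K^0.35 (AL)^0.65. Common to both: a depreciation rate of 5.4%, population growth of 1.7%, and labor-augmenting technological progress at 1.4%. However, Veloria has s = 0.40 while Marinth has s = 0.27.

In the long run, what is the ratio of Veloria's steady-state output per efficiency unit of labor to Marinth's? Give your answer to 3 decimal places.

y*_V / y*_M ≈ 1.236

Steady-state y* = [s/(n + g + δ)]^(α/(1−α)), so the ratio is [ (s_V/(n + g + δ)_V) / (s_M/(n + g + δ)_M) ]^0.5385.
s_V/(n + g + δ)_V = 0.40/0.085 = 4.7059; s_M/(n + g + δ)_M = 0.27/0.085 = 3.1765.
Ratio = (4.7059/3.1765)^0.5385 = 1.4815^0.5385 ≈ 1.2357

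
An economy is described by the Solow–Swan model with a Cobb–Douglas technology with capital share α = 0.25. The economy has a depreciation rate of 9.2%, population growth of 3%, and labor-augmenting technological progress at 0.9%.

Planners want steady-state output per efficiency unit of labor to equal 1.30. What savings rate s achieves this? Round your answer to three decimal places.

s ≈ 0.288

At the steady state, Δk = 0, so s·k^α = (n + g + δ)·k.
Since y* = [s/(n + g + δ)]^(α/(1−α)), we have s/(n + g + δ) = (y*)^((1−α)/α) = 1.30^3 = 2.1970.
Therefore s = 2.1970 × (n + g + δ) = 2.1970 × 0.131 = 0.2878.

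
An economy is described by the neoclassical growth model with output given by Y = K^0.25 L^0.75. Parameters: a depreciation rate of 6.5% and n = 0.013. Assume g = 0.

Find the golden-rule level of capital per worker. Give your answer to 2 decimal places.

k_gold ≈ 4.73

The golden rule sets f'(k) = n + δ, i.e. α·k^(α−1) = n + δ.
So k^(1−α) = α / (n + δ) = 0.25 / 0.078 = 3.2051.
k_gold = 3.2051^(1/0.75) ≈ 4.7256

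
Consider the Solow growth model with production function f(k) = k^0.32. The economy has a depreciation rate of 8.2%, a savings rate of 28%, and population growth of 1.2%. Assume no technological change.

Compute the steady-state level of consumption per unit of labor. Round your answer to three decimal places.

At the steady state, Δk = 0, so s·k^α = (n + δ)·k.
Rearranging, k^(1−α) = s / (n + δ).
k^0.68 = 0.28 / (0.012 + 0.082) = 0.28 / 0.094 = 2.9787
k* = 2.9787^(1/0.68) ≈ 4.9785
y* = (k*)^α = 4.9785^0.32 ≈ 1.6714
c* = (1 − s)·y* = (1 − 0.28) × 1.6714 ≈ 1.2034

c* ≈ 1.203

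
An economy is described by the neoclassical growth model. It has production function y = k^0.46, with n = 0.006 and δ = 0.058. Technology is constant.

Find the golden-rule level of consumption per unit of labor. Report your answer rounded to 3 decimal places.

c_gold ≈ 2.898

At the golden rule, f'(k) = n + δ, so α·k^(α−1) = n + δ and k_gold = (α/(n + δ))^(1/(1−α)).
k_gold = (0.46/0.064)^(1/0.54) = 7.1875^1.8519 ≈ 38.5742
c_gold = f(k_gold) − (n + δ)·k_gold = 5.3666 − 0.064×38.5742 ≈ 2.8979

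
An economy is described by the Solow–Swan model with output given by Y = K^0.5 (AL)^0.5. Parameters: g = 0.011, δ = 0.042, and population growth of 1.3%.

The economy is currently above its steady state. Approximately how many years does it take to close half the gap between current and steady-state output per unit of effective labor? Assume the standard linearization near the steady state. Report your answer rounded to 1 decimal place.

half-life ≈ 21.0 years

Near the steady state the convergence rate is λ = (1 − α)(n + g + δ).
λ = (1 − 0.5) × 0.066 = 0.5 × 0.066 = 0.0330
Half-life = ln 2 / λ = 0.6931 / 0.0330 ≈ 21.00 years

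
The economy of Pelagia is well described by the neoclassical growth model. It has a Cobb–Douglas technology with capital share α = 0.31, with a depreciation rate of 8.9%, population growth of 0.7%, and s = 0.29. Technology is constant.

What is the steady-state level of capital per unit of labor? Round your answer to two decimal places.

In steady state, investment equals break-even investment: s·k^α = (n + δ)·k.
Dividing both sides by k: k^(1−α) = s / (n + δ).
k^0.69 = 0.29 / (0.007 + 0.089) = 0.29 / 0.096 = 3.0208
k* = 3.0208^(1/0.69) ≈ 4.9640

k* = 4.96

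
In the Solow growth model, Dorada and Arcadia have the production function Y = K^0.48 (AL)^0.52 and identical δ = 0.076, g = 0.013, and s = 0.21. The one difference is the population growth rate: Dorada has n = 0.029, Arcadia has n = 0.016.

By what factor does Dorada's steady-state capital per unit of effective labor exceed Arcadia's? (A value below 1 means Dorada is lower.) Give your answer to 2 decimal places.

ratio ≈ 0.80

Steady-state k* = [s/(n + g + δ)]^(1/(1−α)), so the ratio is [ (s_D/(n + g + δ)_D) / (s_A/(n + g + δ)_A) ]^1.9231.
s_D/(n + g + δ)_D = 0.21/0.118 = 1.7797; s_A/(n + g + δ)_A = 0.21/0.105 = 2.0000.
Ratio = (1.7797/2.0000)^1.9231 = 0.8899^1.9231 ≈ 0.7991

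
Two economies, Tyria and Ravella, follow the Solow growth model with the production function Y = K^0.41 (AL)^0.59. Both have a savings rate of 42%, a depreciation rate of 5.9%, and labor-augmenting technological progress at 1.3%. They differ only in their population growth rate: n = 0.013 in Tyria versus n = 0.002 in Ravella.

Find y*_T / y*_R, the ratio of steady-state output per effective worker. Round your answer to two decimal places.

ratio ≈ 0.91

Steady-state y* = [s/(n + g + δ)]^(α/(1−α)), so the ratio is [ (s_T/(n + g + δ)_T) / (s_R/(n + g + δ)_R) ]^0.6949.
s_T/(n + g + δ)_T = 0.42/0.085 = 4.9412; s_R/(n + g + δ)_R = 0.42/0.074 = 5.6757.
Ratio = (4.9412/5.6757)^0.6949 = 0.8706^0.6949 ≈ 0.9082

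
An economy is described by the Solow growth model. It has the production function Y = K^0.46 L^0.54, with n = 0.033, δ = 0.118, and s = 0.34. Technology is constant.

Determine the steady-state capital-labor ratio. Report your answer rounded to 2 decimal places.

Steady state requires s·f(k) = (n + δ)·k, i.e. s·k^α = (n + δ)·k.
Rearranging, k^(1−α) = s / (n + δ).
k^0.54 = 0.34 / (0.033 + 0.118) = 0.34 / 0.151 = 2.2517
k* = 2.2517^(1/0.54) ≈ 4.4957

k* = 4.50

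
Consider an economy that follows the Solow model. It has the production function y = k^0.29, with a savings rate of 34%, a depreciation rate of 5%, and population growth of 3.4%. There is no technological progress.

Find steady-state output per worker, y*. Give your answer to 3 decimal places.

y* ≈ 1.770

At the steady state, Δk = 0, so s·k^α = (n + δ)·k.
Dividing both sides by k: k^(1−α) = s / (n + δ).
k^0.71 = 0.34 / (0.034 + 0.050) = 0.34 / 0.084 = 4.0476
k* = 4.0476^(1/0.71) ≈ 7.1649
y* = (k*)^α = 7.1649^0.29 ≈ 1.7702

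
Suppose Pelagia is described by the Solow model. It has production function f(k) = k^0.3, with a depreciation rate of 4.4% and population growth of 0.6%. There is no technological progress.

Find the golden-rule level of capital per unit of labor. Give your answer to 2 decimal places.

The golden rule sets f'(k) = n + δ, i.e. α·k^(α−1) = n + δ.
So k^(1−α) = α / (n + δ) = 0.3 / 0.050 = 6.0000.
k_gold = 6.0000^(1/0.7) ≈ 12.9314

k_gold ≈ 12.93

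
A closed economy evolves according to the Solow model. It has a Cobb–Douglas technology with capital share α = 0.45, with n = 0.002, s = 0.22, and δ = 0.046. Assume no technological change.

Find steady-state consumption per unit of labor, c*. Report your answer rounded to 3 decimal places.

c* ≈ 2.711

Steady state requires s·f(k) = (n + δ)·k, i.e. s·k^α = (n + δ)·k.
Rearranging, k^(1−α) = s / (n + δ).
k^0.55 = 0.22 / (0.002 + 0.046) = 0.22 / 0.048 = 4.5833
k* = 4.5833^(1/0.55) ≈ 15.9273
y* = (k*)^α = 15.9273^0.45 ≈ 3.4751
c* = (1 − s)·y* = (1 − 0.22) × 3.4751 ≈ 2.7106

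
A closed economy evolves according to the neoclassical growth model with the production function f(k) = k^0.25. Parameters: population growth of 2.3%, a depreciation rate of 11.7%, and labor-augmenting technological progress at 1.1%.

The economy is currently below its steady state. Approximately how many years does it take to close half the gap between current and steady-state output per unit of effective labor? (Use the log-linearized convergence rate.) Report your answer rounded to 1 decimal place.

half-life ≈ 6.1 years

Near the steady state the convergence rate is λ = (1 − α)(n + g + δ).
λ = (1 − 0.25) × 0.151 = 0.75 × 0.151 = 0.11325
Half-life = ln 2 / λ = 0.6931 / 0.11325 ≈ 6.12 years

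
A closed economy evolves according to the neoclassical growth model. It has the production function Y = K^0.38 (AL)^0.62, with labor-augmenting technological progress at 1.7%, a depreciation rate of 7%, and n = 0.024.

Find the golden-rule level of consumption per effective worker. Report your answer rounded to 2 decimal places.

c_gold ≈ 1.32

At the golden rule, f'(k) = n + g + δ, so α·k^(α−1) = n + g + δ and k_gold = (α/(n + g + δ))^(1/(1−α)).
k_gold = (0.38/0.111)^(1/0.62) = 3.4234^1.6129 ≈ 7.2782
c_gold = f(k_gold) − (n + g + δ)·k_gold = 2.1260 − 0.111×7.2782 ≈ 1.3181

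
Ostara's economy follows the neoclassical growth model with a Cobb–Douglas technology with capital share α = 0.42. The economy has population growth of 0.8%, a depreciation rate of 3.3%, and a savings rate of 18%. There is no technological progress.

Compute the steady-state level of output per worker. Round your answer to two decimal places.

In steady state, investment equals break-even investment: s·k^α = (n + δ)·k.
Dividing both sides by k: k^(1−α) = s / (n + δ).
k^0.58 = 0.18 / (0.008 + 0.033) = 0.18 / 0.041 = 4.3902
k* = 4.3902^(1/0.58) ≈ 12.8154
y* = (k*)^α = 12.8154^0.42 ≈ 2.9191

y* ≈ 2.92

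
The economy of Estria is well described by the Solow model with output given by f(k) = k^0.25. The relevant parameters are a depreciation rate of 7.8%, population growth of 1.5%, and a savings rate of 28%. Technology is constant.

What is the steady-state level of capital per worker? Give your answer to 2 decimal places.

At the steady state, Δk = 0, so s·k^α = (n + δ)·k.
Dividing both sides by k: k^(1−α) = s / (n + δ).
k^0.75 = 0.28 / (0.015 + 0.078) = 0.28 / 0.093 = 3.0108
k* = 3.0108^(1/0.75) ≈ 4.3475

k* = 4.35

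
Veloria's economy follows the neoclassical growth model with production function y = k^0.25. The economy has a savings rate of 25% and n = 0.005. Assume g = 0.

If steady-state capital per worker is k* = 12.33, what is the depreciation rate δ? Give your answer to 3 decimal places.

δ ≈ 0.033

In steady state, investment equals break-even investment: s·k^α = (n + δ)·k.
So s / (n + δ) = (k*)^(1−α) = 12.33^0.75 = 6.5799.
Therefore n + δ = s / 6.5799 = 0.25 / 6.5799 = 0.0380, so δ = 0.0380 − 0.005 = 0.0330.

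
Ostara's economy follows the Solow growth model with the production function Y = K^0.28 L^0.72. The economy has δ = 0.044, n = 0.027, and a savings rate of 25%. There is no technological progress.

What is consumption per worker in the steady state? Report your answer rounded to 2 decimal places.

At the steady state, Δk = 0, so s·k^α = (n + δ)·k.
Rearranging, k^(1−α) = s / (n + δ).
k^0.72 = 0.25 / (0.027 + 0.044) = 0.25 / 0.071 = 3.5211
k* = 3.5211^(1/0.72) ≈ 5.7448
y* = (k*)^α = 5.7448^0.28 ≈ 1.6315
c* = (1 − s)·y* = (1 − 0.25) × 1.6315 ≈ 1.2236

c* ≈ 1.22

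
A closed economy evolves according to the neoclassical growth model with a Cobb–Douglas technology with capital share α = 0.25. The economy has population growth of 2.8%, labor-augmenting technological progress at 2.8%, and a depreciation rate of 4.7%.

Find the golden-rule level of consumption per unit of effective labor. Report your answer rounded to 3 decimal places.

c_gold ≈ 1.008

At the golden rule, f'(k) = n + g + δ, so α·k^(α−1) = n + g + δ and k_gold = (α/(n + g + δ))^(1/(1−α)).
k_gold = (0.25/0.103)^(1/0.75) = 2.4272^1.3333 ≈ 3.2618
c_gold = f(k_gold) − (n + g + δ)·k_gold = 1.3439 − 0.103×3.2618 ≈ 1.0079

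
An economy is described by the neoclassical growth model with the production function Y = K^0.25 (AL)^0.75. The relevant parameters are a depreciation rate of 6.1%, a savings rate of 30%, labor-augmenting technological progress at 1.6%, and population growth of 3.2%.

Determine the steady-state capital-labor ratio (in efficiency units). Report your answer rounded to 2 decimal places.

In steady state, investment equals break-even investment: s·k^α = (n + g + δ)·k.
Rearranging, k^(1−α) = s / (n + g + δ).
k^0.75 = 0.30 / (0.032 + 0.016 + 0.061) = 0.30 / 0.109 = 2.7523
k* = 2.7523^(1/0.75) ≈ 3.8571

k* ≈ 3.86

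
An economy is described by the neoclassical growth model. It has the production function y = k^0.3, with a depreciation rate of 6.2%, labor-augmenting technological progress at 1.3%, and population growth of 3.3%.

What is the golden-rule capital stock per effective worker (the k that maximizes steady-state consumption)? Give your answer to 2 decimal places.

k_gold ≈ 4.30

The golden rule sets f'(k) = n + g + δ, i.e. α·k^(α−1) = n + g + δ.
So k^(1−α) = α / (n + g + δ) = 0.3 / 0.108 = 2.7778.
k_gold = 2.7778^(1/0.7) ≈ 4.3039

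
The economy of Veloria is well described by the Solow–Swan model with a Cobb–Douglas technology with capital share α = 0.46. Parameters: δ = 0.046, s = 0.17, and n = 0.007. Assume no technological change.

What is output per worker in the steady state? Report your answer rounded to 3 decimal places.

y* ≈ 2.699

Steady state requires s·f(k) = (n + δ)·k, i.e. s·k^α = (n + δ)·k.
Rearranging, k^(1−α) = s / (n + δ).
k^0.54 = 0.17 / (0.007 + 0.046) = 0.17 / 0.053 = 3.2075
k* = 3.2075^(1/0.54) ≈ 8.6566
y* = (k*)^α = 8.6566^0.46 ≈ 2.6989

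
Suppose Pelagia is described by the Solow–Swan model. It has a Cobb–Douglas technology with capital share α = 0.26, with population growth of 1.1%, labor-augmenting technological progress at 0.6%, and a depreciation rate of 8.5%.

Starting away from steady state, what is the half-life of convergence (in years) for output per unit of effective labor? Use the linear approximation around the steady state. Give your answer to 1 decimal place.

Near the steady state the convergence rate is λ = (1 − α)(n + g + δ).
λ = (1 − 0.26) × 0.102 = 0.74 × 0.102 = 0.07548
Half-life = ln 2 / λ = 0.6931 / 0.07548 ≈ 9.18 years

half-life ≈ 9.2 years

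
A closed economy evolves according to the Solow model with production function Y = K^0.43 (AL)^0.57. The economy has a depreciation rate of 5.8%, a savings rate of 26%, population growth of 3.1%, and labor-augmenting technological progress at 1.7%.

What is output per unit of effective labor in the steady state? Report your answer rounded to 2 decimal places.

In steady state, investment equals break-even investment: s·k^α = (n + g + δ)·k.
Rearranging, k^(1−α) = s / (n + g + δ).
k^0.57 = 0.26 / (0.031 + 0.017 + 0.058) = 0.26 / 0.106 = 2.4528
k* = 2.4528^(1/0.57) ≈ 4.8263
y* = (k*)^α = 4.8263^0.43 ≈ 1.9677

y* = 1.97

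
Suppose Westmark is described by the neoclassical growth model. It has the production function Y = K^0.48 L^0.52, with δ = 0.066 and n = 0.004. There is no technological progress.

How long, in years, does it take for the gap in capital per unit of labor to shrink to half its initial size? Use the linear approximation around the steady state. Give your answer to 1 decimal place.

Near the steady state the convergence rate is λ = (1 − α)(n + δ).
λ = (1 − 0.48) × 0.070 = 0.52 × 0.070 = 0.0364
Half-life = ln 2 / λ = 0.6931 / 0.0364 ≈ 19.04 years

about 19.0 years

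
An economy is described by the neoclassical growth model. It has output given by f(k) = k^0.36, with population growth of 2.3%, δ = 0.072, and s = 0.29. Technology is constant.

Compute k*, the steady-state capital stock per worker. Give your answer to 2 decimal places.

Steady state requires s·f(k) = (n + δ)·k, i.e. s·k^α = (n + δ)·k.
Dividing both sides by k: k^(1−α) = s / (n + δ).
k^0.64 = 0.29 / (0.023 + 0.072) = 0.29 / 0.095 = 3.0526
k* = 3.0526^(1/0.64) ≈ 5.7187

k* ≈ 5.72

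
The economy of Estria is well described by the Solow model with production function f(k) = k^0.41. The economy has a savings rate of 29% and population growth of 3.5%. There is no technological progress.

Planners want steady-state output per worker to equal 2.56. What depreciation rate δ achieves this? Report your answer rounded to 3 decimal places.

δ ≈ 0.040

At the steady state, Δk = 0, so s·k^α = (n + δ)·k.
Since y* = [s/(n + δ)]^(α/(1−α)), we have s/(n + δ) = (y*)^((1−α)/α) = 2.56^1.439 = 3.8677.
Therefore n + δ = s / 3.8677 = 0.29 / 3.8677 = 0.0750, so δ = 0.0750 − 0.035 = 0.0400.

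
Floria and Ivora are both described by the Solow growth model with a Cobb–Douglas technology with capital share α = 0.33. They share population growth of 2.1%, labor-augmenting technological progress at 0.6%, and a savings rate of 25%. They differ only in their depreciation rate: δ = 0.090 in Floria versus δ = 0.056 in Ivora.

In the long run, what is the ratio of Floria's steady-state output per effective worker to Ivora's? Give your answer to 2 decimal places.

Steady-state y* = [s/(n + g + δ)]^(α/(1−α)), so the ratio is [ (s_F/(n + g + δ)_F) / (s_I/(n + g + δ)_I) ]^0.4925.
s_F/(n + g + δ)_F = 0.25/0.117 = 2.1368; s_I/(n + g + δ)_I = 0.25/0.083 = 3.0120.
Ratio = (2.1368/3.0120)^0.4925 = 0.7094^0.4925 ≈ 0.8444

ratio ≈ 0.84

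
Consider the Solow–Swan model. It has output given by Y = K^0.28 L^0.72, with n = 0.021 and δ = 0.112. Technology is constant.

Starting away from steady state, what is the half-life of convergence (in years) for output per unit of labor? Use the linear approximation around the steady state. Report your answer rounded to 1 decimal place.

t_½ ≈ 7.2 years

Near the steady state the convergence rate is λ = (1 − α)(n + δ).
λ = (1 − 0.28) × 0.133 = 0.72 × 0.133 = 0.09576
Half-life = ln 2 / λ = 0.6931 / 0.09576 ≈ 7.24 years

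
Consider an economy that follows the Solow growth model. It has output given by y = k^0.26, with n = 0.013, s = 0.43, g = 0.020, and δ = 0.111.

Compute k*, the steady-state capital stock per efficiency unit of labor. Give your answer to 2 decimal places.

Steady state requires s·f(k) = (n + g + δ)·k, i.e. s·k^α = (n + g + δ)·k.
Rearranging, k^(1−α) = s / (n + g + δ).
k^0.74 = 0.43 / (0.013 + 0.020 + 0.111) = 0.43 / 0.144 = 2.9861
k* = 2.9861^(1/0.74) ≈ 4.3856

k* ≈ 4.39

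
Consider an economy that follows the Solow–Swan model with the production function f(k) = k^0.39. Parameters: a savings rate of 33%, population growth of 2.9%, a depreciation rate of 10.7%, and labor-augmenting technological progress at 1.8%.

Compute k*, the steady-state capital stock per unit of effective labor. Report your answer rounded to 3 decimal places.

Steady state requires s·f(k) = (n + g + δ)·k, i.e. s·k^α = (n + g + δ)·k.
Dividing both sides by k: k^(1−α) = s / (n + g + δ).
k^0.61 = 0.33 / (0.029 + 0.018 + 0.107) = 0.33 / 0.154 = 2.1429
k* = 2.1429^(1/0.61) ≈ 3.4884

k* ≈ 3.488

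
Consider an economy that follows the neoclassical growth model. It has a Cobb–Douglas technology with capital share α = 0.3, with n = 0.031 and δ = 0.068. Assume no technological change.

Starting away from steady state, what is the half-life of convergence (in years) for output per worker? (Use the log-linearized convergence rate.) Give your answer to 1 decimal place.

t_½ ≈ 10.0 years

Near the steady state the convergence rate is λ = (1 − α)(n + δ).
λ = (1 − 0.3) × 0.099 = 0.7 × 0.099 = 0.0693
Half-life = ln 2 / λ = 0.6931 / 0.0693 ≈ 10.00 years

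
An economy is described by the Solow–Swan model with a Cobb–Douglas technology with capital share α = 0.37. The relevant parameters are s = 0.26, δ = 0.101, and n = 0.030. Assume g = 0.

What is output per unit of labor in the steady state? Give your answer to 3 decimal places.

In steady state, investment equals break-even investment: s·k^α = (n + δ)·k.
Dividing both sides by k: k^(1−α) = s / (n + δ).
k^0.63 = 0.26 / (0.030 + 0.101) = 0.26 / 0.131 = 1.9847
k* = 1.9847^(1/0.63) ≈ 2.9685
y* = (k*)^α = 2.9685^0.37 ≈ 1.4957

y* = 1.496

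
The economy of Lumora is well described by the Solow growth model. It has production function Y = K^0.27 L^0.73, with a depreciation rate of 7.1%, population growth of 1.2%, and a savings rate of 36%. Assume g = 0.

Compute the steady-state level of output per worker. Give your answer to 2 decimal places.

y* ≈ 1.72

Steady state requires s·f(k) = (n + δ)·k, i.e. s·k^α = (n + δ)·k.
Rearranging, k^(1−α) = s / (n + δ).
k^0.73 = 0.36 / (0.012 + 0.071) = 0.36 / 0.083 = 4.3373
k* = 4.3373^(1/0.73) ≈ 7.4628
y* = (k*)^α = 7.4628^0.27 ≈ 1.7206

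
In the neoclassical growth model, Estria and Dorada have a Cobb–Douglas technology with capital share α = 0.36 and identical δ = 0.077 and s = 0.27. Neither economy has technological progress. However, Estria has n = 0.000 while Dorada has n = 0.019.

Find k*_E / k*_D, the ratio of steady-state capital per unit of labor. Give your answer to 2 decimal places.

k*_E / k*_D ≈ 1.41

Steady-state k* = [s/(n + δ)]^(1/(1−α)), so the ratio is [ (s_E/(n + δ)_E) / (s_D/(n + δ)_D) ]^1.5625.
s_E/(n + δ)_E = 0.27/0.077 = 3.5065; s_D/(n + δ)_D = 0.27/0.096 = 2.8125.
Ratio = (3.5065/2.8125)^1.5625 = 1.2468^1.5625 ≈ 1.4115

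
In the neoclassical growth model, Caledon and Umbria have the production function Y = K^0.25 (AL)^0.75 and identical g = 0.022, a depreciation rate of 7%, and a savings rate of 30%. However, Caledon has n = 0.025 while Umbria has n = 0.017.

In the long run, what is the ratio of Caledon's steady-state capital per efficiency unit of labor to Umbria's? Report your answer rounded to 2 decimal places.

Steady-state k* = [s/(n + g + δ)]^(1/(1−α)), so the ratio is [ (s_C/(n + g + δ)_C) / (s_U/(n + g + δ)_U) ]^1.3333.
s_C/(n + g + δ)_C = 0.30/0.117 = 2.5641; s_U/(n + g + δ)_U = 0.30/0.109 = 2.7523.
Ratio = (2.5641/2.7523)^1.3333 = 0.9316^1.3333 ≈ 0.9099

ratio ≈ 0.91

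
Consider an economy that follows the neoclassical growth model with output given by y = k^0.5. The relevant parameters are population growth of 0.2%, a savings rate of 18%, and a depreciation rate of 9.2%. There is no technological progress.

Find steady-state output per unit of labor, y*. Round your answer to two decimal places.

Steady state requires s·f(k) = (n + δ)·k, i.e. s·k^α = (n + δ)·k.
Rearranging, k^(1−α) = s / (n + δ).
k^0.5 = 0.18 / (0.002 + 0.092) = 0.18 / 0.094 = 1.9149
k* = 1.9149^(1/0.5) ≈ 3.6668
y* = (k*)^α = 3.6668^0.5 ≈ 1.9149

y* ≈ 1.91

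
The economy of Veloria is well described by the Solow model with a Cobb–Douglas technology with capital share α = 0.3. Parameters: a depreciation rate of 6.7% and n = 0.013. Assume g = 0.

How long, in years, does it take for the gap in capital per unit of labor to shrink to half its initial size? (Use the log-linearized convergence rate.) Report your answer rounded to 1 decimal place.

t_½ ≈ 12.4 years

Near the steady state the convergence rate is λ = (1 − α)(n + δ).
λ = (1 − 0.3) × 0.080 = 0.7 × 0.080 = 0.0560
Half-life = ln 2 / λ = 0.6931 / 0.0560 ≈ 12.38 years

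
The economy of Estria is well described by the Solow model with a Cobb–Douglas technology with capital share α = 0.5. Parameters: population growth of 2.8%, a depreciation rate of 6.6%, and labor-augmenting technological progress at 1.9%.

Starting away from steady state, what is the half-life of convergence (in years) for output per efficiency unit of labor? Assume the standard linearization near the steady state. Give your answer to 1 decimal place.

Near the steady state the convergence rate is λ = (1 − α)(n + g + δ).
λ = (1 − 0.5) × 0.113 = 0.5 × 0.113 = 0.0565
Half-life = ln 2 / λ = 0.6931 / 0.0565 ≈ 12.27 years

half-life ≈ 12.3 years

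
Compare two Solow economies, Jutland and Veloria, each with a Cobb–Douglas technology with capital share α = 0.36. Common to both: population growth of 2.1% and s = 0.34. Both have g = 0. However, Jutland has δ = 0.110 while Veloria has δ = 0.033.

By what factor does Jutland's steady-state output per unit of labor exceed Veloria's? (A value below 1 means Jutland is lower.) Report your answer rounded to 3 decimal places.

Steady-state y* = [s/(n + δ)]^(α/(1−α)), so the ratio is [ (s_J/(n + δ)_J) / (s_V/(n + δ)_V) ]^0.5625.
s_J/(n + δ)_J = 0.34/0.131 = 2.5954; s_V/(n + δ)_V = 0.34/0.054 = 6.2963.
Ratio = (2.5954/6.2963)^0.5625 = 0.4122^0.5625 ≈ 0.6074

y*_J / y*_V ≈ 0.607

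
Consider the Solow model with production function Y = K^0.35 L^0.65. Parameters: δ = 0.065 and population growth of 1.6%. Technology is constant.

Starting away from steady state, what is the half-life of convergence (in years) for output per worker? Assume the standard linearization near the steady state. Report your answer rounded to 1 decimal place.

Near the steady state the convergence rate is λ = (1 − α)(n + δ).
λ = (1 − 0.35) × 0.081 = 0.65 × 0.081 = 0.05265
Half-life = ln 2 / λ = 0.6931 / 0.05265 ≈ 13.16 years

about 13.2 years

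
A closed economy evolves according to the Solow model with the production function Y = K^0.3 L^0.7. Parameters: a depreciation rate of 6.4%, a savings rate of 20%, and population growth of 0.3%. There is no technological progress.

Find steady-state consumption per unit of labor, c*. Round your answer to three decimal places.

At the steady state, Δk = 0, so s·k^α = (n + δ)·k.
Rearranging, k^(1−α) = s / (n + δ).
k^0.7 = 0.20 / (0.003 + 0.064) = 0.20 / 0.067 = 2.9851
k* = 2.9851^(1/0.7) ≈ 4.7699
y* = (k*)^α = 4.7699^0.3 ≈ 1.5979
c* = (1 − s)·y* = (1 − 0.20) × 1.5979 ≈ 1.2783

c* ≈ 1.278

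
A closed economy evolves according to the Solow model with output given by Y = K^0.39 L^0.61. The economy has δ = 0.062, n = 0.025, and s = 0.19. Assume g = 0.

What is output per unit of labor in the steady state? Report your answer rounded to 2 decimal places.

y* ≈ 1.65

At the steady state, Δk = 0, so s·k^α = (n + δ)·k.
Rearranging, k^(1−α) = s / (n + δ).
k^0.61 = 0.19 / (0.025 + 0.062) = 0.19 / 0.087 = 2.1839
k* = 2.1839^(1/0.61) ≈ 3.5985
y* = (k*)^α = 3.5985^0.39 ≈ 1.6477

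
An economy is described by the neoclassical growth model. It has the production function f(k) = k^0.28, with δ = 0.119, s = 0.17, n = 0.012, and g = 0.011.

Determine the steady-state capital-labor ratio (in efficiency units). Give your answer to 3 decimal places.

k* = 1.284

At the steady state, Δk = 0, so s·k^α = (n + g + δ)·k.
Rearranging, k^(1−α) = s / (n + g + δ).
k^0.72 = 0.17 / (0.012 + 0.011 + 0.119) = 0.17 / 0.142 = 1.1972
k* = 1.1972^(1/0.72) ≈ 1.2840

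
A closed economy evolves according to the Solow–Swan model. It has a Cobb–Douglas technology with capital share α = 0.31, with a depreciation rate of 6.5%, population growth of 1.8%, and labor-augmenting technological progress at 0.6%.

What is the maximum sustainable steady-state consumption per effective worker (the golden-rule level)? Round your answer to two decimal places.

c_gold ≈ 1.21

At the golden rule, f'(k) = n + g + δ, so α·k^(α−1) = n + g + δ and k_gold = (α/(n + g + δ))^(1/(1−α)).
k_gold = (0.31/0.089)^(1/0.69) = 3.4831^1.4493 ≈ 6.1020
c_gold = f(k_gold) − (n + g + δ)·k_gold = 1.7518 − 0.089×6.1020 ≈ 1.2087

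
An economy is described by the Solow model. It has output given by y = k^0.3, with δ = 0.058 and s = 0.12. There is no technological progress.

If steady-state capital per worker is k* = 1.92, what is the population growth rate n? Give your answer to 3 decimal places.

At the steady state, Δk = 0, so s·k^α = (n + δ)·k.
So s / (n + δ) = (k*)^(1−α) = 1.92^0.7 = 1.5787.
Therefore n + δ = s / 1.5787 = 0.12 / 1.5787 = 0.0760, so n = 0.0760 − 0.058 = 0.0180.

n ≈ 0.018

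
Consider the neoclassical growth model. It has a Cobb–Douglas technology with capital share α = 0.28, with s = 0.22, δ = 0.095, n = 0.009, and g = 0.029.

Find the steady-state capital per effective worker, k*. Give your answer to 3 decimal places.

k* ≈ 2.012

Steady state requires s·f(k) = (n + g + δ)·k, i.e. s·k^α = (n + g + δ)·k.
Rearranging, k^(1−α) = s / (n + g + δ).
k^0.72 = 0.22 / (0.009 + 0.029 + 0.095) = 0.22 / 0.133 = 1.6541
k* = 1.6541^(1/0.72) ≈ 2.0117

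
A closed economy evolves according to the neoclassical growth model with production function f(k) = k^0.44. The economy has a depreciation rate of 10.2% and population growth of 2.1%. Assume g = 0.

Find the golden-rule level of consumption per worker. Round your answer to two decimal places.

c_gold ≈ 1.52

At the golden rule, f'(k) = n + δ, so α·k^(α−1) = n + δ and k_gold = (α/(n + δ))^(1/(1−α)).
k_gold = (0.44/0.123)^(1/0.56) = 3.5772^1.7857 ≈ 9.7378
c_gold = f(k_gold) − (n + δ)·k_gold = 2.7222 − 0.123×9.7378 ≈ 1.5245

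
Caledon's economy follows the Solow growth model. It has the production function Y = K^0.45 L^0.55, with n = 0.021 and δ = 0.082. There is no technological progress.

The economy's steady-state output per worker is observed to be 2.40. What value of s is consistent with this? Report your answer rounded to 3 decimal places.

s ≈ 0.300

At the steady state, Δk = 0, so s·k^α = (n + δ)·k.
Since y* = [s/(n + δ)]^(α/(1−α)), we have s/(n + δ) = (y*)^((1−α)/α) = 2.40^1.2222 = 2.9154.
Therefore s = 2.9154 × (n + δ) = 2.9154 × 0.103 = 0.3003.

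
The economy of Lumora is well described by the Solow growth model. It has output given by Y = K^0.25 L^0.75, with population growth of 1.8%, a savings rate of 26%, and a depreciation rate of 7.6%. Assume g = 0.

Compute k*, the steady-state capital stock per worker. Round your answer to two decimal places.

k* ≈ 3.88

In steady state, investment equals break-even investment: s·k^α = (n + δ)·k.
Dividing both sides by k: k^(1−α) = s / (n + δ).
k^0.75 = 0.26 / (0.018 + 0.076) = 0.26 / 0.094 = 2.7660
k* = 2.7660^(1/0.75) ≈ 3.8827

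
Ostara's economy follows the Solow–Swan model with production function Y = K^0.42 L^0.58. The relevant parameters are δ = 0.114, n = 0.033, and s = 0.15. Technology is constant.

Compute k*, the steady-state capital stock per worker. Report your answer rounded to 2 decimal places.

k* = 1.04

Steady state requires s·f(k) = (n + δ)·k, i.e. s·k^α = (n + δ)·k.
Dividing both sides by k: k^(1−α) = s / (n + δ).
k^0.58 = 0.15 / (0.033 + 0.114) = 0.15 / 0.147 = 1.0204
k* = 1.0204^(1/0.58) ≈ 1.0354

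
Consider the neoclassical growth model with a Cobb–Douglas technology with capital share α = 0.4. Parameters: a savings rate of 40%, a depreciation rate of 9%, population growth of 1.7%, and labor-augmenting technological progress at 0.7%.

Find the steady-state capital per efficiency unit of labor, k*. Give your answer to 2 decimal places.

k* ≈ 8.10

Steady state requires s·f(k) = (n + g + δ)·k, i.e. s·k^α = (n + g + δ)·k.
Dividing both sides by k: k^(1−α) = s / (n + g + δ).
k^0.6 = 0.40 / (0.017 + 0.007 + 0.090) = 0.40 / 0.114 = 3.5088
k* = 3.5088^(1/0.6) ≈ 8.1021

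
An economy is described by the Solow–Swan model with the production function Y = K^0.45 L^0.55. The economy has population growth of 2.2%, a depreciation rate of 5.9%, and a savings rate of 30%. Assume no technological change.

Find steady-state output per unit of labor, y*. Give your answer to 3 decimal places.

y* = 2.919

At the steady state, Δk = 0, so s·k^α = (n + δ)·k.
Rearranging, k^(1−α) = s / (n + δ).
k^0.55 = 0.30 / (0.022 + 0.059) = 0.30 / 0.081 = 3.7037
k* = 3.7037^(1/0.55) ≈ 10.8114
y* = (k*)^α = 10.8114^0.45 ≈ 2.9191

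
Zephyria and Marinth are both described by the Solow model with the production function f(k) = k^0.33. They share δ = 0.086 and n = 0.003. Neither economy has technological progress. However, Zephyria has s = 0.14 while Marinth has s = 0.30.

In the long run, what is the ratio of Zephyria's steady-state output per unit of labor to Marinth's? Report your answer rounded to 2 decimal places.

Steady-state y* = [s/(n + δ)]^(α/(1−α)), so the ratio is [ (s_Z/(n + δ)_Z) / (s_M/(n + δ)_M) ]^0.4925.
s_Z/(n + δ)_Z = 0.14/0.089 = 1.5730; s_M/(n + δ)_M = 0.30/0.089 = 3.3708.
Ratio = (1.5730/3.3708)^0.4925 = 0.4667^0.4925 ≈ 0.6871

ratio ≈ 0.69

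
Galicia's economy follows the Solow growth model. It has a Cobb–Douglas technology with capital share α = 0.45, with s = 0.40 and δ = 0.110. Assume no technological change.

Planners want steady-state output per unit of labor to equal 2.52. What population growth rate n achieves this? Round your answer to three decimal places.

In steady state, investment equals break-even investment: s·k^α = (n + δ)·k.
Since y* = [s/(n + δ)]^(α/(1−α)), we have s/(n + δ) = (y*)^((1−α)/α) = 2.52^1.2222 = 3.0945.
Therefore n + δ = s / 3.0945 = 0.40 / 3.0945 = 0.1293, so n = 0.1293 − 0.110 = 0.0193.

n ≈ 0.019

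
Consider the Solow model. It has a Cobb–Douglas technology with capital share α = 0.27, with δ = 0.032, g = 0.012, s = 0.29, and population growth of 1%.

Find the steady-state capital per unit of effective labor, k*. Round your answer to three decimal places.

At the steady state, Δk = 0, so s·k^α = (n + g + δ)·k.
Rearranging, k^(1−α) = s / (n + g + δ).
k^0.73 = 0.29 / (0.010 + 0.012 + 0.032) = 0.29 / 0.054 = 5.3704
k* = 5.3704^(1/0.73) ≈ 10.0002

k* ≈ 10.000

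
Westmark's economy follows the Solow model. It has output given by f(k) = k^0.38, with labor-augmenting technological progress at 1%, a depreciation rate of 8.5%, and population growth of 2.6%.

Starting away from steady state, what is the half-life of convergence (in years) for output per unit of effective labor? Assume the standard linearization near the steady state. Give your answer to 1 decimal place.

about 9.2 years

Near the steady state the convergence rate is λ = (1 − α)(n + g + δ).
λ = (1 − 0.38) × 0.121 = 0.62 × 0.121 = 0.07502
Half-life = ln 2 / λ = 0.6931 / 0.07502 ≈ 9.24 years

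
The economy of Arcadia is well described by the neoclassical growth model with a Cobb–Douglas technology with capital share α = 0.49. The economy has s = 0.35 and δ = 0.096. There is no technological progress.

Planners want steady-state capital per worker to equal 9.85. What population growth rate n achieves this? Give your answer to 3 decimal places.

n ≈ 0.013

Steady state requires s·f(k) = (n + δ)·k, i.e. s·k^α = (n + δ)·k.
So s / (n + δ) = (k*)^(1−α) = 9.85^0.51 = 3.2111.
Therefore n + δ = s / 3.2111 = 0.35 / 3.2111 = 0.1090, so n = 0.1090 − 0.096 = 0.0130.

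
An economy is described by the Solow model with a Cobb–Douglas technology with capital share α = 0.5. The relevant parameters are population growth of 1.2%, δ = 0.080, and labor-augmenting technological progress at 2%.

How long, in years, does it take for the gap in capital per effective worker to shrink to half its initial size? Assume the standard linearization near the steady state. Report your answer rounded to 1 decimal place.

Near the steady state the convergence rate is λ = (1 − α)(n + g + δ).
λ = (1 − 0.5) × 0.112 = 0.5 × 0.112 = 0.0560
Half-life = ln 2 / λ = 0.6931 / 0.0560 ≈ 12.38 years

t_½ ≈ 12.4 years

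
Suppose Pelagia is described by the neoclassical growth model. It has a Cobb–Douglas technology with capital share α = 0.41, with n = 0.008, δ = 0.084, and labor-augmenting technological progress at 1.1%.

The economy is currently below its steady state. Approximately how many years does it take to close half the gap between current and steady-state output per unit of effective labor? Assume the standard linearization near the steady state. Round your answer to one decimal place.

Near the steady state the convergence rate is λ = (1 − α)(n + g + δ).
λ = (1 − 0.41) × 0.103 = 0.59 × 0.103 = 0.06077
Half-life = ln 2 / λ = 0.6931 / 0.06077 ≈ 11.41 years

about 11.4 years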